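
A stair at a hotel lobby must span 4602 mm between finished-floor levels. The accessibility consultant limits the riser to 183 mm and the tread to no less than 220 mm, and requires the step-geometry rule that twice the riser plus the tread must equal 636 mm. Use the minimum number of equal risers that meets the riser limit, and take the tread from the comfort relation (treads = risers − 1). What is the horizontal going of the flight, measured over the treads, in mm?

4602 / 183 = 25.148 → round up to 26 risers.
Each riser is 4602/26 = 177 mm (≤ 183 mm).
Tread T = 636 − 2 × 177 = 282 mm (≥ 220 mm).
Treads = 26 − 1 = 25; going = 25 × 282 = 7050 mm.

7050 mm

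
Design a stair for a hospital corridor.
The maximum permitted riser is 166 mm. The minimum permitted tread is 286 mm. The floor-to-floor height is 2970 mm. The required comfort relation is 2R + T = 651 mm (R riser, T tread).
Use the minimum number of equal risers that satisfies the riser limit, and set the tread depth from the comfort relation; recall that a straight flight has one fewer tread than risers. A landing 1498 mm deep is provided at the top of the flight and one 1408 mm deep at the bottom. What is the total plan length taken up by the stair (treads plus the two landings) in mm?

8363 mm

2970 / 166 = 17.89, so 18 risers are needed.
R = 2970 ÷ 18 = 165 mm.
From 2R + T = 651: T = 651 − 330 = 321 mm.
Going = (18 − 1) × 321 = 5457 mm.
Add landings: 5457 + 1498 + 1408 = 8363 mm.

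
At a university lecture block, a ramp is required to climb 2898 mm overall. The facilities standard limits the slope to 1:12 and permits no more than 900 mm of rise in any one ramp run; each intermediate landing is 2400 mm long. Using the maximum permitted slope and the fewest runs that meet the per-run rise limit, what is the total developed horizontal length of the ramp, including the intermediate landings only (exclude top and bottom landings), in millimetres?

41976 mm

At most 900 each: 2898/900 = 3.22, giving 4 ramp runs. That means 3 intermediate landings.
Horizontal run for 2898 mm of rise at 1:12 is 2898 × 12 = 34776 mm.
3 intermediate landings contribute 3 × 2400 = 7200 mm.
Developed length = 34776 + 7200 = 41976 mm.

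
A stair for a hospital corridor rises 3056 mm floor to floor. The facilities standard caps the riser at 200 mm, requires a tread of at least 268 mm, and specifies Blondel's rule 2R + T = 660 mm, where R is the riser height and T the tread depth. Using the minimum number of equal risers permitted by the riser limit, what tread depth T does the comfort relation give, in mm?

⌈3056/200⌉ = 16 risers.
R = 3056 ÷ 16 = 191 mm.
From 2R + T = 660: T = 660 − 382 = 278 mm.

278 mm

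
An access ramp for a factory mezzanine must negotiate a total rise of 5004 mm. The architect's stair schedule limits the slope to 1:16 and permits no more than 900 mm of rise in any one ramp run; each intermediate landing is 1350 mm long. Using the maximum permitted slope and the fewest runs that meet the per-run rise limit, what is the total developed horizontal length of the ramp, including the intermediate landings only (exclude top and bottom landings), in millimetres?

86814 mm

At most 900 each: 5004/900 = 5.56, giving 6 ramp runs. That means 5 intermediate landings.
Ramp run (horizontal) at 1:16: 5004 × 16 = 80064 mm.
5 intermediate landings contribute 5 × 1350 = 6750 mm.
Developed length = 80064 + 6750 = 86814 mm.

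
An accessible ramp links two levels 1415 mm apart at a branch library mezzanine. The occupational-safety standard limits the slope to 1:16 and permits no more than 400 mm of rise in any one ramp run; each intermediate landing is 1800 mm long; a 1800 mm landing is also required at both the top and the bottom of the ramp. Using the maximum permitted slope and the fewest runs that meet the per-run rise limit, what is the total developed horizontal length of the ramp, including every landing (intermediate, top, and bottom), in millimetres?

At most 400 each: 1415/400 = 3.54, giving 4 ramp runs. That means 3 intermediate landings.
Horizontal run for 1415 mm of rise at 1:16 is 1415 × 16 = 22640 mm.
3 intermediate landings contribute 3 × 1800 = 5400 mm.
Top and bottom landings: 2 × 1800 = 3600 mm.
Total = 22640 + 5400 + 3600 = 31640 mm.

31640 mm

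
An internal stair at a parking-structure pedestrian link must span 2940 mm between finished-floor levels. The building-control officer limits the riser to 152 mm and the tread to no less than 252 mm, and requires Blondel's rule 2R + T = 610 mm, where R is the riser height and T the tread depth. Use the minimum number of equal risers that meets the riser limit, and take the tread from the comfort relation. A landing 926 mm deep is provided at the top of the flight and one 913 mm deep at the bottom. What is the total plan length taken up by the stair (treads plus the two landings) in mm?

⌈2940/152⌉ = 20 risers.
R = 2940 ÷ 20 = 147 mm.
T = 610 − 2·147 = 316 mm, which satisfies the 252 mm minimum.
20 risers give 19 treads; going = 19 × 316 = 6004 mm.
Add landings: 6004 + 926 + 913 = 7843 mm.

7843 mm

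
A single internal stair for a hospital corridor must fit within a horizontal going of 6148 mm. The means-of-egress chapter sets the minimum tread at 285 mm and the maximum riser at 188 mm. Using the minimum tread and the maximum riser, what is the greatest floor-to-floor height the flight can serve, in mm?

4136 mm

Treads that fit: ⌊6148 / 285⌋ = 21.
Risers = treads + 1 = 22.
Maximum height = 22 × 188 = 4136 mm.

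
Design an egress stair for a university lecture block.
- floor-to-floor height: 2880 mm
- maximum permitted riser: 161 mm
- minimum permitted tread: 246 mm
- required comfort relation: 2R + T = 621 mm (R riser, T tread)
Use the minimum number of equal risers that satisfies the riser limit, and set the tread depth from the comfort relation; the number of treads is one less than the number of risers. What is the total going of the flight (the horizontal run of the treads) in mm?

5117 mm

⌈2880/161⌉ = 18 risers.
R = 2880 ÷ 18 = 160 mm.
From 2R + T = 621: T = 621 − 320 = 301 mm.
18 risers give 17 treads; going = 17 × 301 = 5117 mm.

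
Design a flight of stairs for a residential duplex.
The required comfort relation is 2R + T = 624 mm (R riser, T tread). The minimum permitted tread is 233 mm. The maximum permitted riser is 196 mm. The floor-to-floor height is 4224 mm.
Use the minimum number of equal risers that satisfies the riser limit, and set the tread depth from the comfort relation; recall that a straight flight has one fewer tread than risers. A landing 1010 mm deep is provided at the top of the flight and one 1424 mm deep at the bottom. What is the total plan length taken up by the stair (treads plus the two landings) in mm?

7474 mm

⌈4224/196⌉ = 22 risers.
Riser R = 4224 / 22 = 192 mm, within the 196 mm limit.
From 2R + T = 624: T = 624 − 384 = 240 mm.
22 risers give 21 treads; going = 21 × 240 = 5040 mm.
Enclosure = 5040 + 1010 + 1424 = 7474 mm.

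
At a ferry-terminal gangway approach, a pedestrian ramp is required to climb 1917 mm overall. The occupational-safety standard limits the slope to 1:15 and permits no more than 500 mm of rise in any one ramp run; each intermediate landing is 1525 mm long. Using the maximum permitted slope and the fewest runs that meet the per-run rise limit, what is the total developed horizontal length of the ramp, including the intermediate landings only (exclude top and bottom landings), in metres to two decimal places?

1917 / 500 = 3.834 → round up to 4 ramp runs. That means 3 intermediate landings.
Horizontal run for 1917 mm of rise at 1:15 is 1917 × 15 = 28755 mm.
3 intermediate landings contribute 3 × 1525 = 4575 mm.
Total developed length = 28755 + 4575 = 33330 mm.
= 33.33 m.

33.33 m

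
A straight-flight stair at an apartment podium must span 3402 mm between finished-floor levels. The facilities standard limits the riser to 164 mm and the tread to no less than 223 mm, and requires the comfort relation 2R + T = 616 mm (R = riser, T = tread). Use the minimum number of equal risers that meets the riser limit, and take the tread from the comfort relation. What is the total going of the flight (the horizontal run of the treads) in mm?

5840 mm

At most 164 each: 3402/164 = 20.74, giving 21 risers.
Each riser is 3402/21 = 162 mm (≤ 164 mm).
From 2R + T = 616: T = 616 − 324 = 292 mm.
Treads = 21 − 1 = 20; going = 20 × 292 = 5840 mm.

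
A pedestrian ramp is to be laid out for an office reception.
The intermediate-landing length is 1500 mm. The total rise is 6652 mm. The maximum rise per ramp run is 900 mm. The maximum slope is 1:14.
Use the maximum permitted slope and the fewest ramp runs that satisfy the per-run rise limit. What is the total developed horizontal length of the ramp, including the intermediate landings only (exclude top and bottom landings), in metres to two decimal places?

6652 / 900 = 7.391 → round up to 8 ramp runs. That means 7 intermediate landings.
Horizontal run for 6652 mm of rise at 1:14 is 6652 × 14 = 93128 mm.
7 intermediate landings contribute 7 × 1500 = 10500 mm.
Total developed length = 93128 + 10500 = 103628 mm.
= 103.63 m.

103.63 m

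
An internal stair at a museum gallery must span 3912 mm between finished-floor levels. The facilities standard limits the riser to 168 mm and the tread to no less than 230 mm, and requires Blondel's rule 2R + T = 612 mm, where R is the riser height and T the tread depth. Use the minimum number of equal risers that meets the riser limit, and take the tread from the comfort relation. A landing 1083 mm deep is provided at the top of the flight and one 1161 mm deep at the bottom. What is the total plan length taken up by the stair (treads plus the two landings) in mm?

⌈3912/168⌉ = 24 risers.
R = 3912 ÷ 24 = 163 mm.
From 2R + T = 612: T = 612 − 326 = 286 mm.
Treads = 24 − 1 = 23; going = 23 × 286 = 6578 mm.
Enclosure = 6578 + 1083 + 1161 = 8822 mm.

8822 mm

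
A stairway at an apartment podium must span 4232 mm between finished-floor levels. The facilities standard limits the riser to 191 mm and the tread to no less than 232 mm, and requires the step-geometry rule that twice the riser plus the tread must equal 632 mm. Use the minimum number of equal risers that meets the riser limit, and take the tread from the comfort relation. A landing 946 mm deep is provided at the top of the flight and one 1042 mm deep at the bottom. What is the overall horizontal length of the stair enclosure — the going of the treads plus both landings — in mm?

7796 mm

4232 / 191 = 22.16, so 23 risers are needed.
Each riser is 4232/23 = 184 mm (≤ 191 mm).
T = 632 − 2·184 = 264 mm, which satisfies the 232 mm minimum.
23 risers give 22 treads; going = 22 × 264 = 5808 mm.
Add landings: 5808 + 946 + 1042 = 7796 mm.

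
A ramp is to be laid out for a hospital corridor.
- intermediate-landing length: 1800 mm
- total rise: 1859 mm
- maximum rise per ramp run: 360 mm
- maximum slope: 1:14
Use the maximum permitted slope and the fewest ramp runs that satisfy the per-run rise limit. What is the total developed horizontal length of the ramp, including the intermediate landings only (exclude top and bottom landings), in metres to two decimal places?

35.03 m

1859 / 360 = 5.16, so 6 ramp runs are needed. That means 5 intermediate landings.
Ramp run (horizontal) at 1:14: 1859 × 14 = 26026 mm.
5 intermediate landings contribute 5 × 1800 = 9000 mm.
Total developed length = 26026 + 9000 = 35026 mm.
= 35.03 m.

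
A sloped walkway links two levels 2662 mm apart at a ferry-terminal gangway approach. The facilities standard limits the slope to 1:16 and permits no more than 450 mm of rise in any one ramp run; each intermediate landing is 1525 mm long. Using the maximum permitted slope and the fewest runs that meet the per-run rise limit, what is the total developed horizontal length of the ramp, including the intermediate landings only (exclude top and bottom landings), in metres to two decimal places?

50.22 m

2662 / 450 = 5.92, so 6 ramp runs are needed. That means 5 intermediate landings.
Horizontal run for 2662 mm of rise at 1:16 is 2662 × 16 = 42592 mm.
5 intermediate landings contribute 5 × 1525 = 7625 mm.
Developed length = 42592 + 7625 = 50217 mm.
= 50.22 m.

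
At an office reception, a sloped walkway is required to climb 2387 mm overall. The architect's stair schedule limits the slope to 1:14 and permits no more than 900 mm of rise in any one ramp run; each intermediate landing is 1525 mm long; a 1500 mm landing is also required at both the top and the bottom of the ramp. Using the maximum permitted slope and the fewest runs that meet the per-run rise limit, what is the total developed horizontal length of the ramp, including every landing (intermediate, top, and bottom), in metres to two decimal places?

39.47 m

2387 / 900 = 2.65, so 3 ramp runs are needed. That means 2 intermediate landings.
Ramp run (horizontal) at 1:14: 2387 × 14 = 33418 mm.
Intermediate landings: 2 × 1525 = 3050 mm.
Top and bottom landings: 2 × 1500 = 3000 mm.
Total = 33418 + 3050 + 3000 = 39468 mm.
= 39.47 m.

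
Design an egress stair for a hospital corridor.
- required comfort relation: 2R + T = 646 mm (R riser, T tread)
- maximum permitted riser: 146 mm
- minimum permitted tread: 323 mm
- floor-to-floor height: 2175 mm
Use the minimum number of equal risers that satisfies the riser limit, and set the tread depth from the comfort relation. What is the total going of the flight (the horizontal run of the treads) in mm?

4984 mm

2175 / 146 = 14.897 → round up to 15 risers.
R = 2175 ÷ 15 = 145 mm.
From 2R + T = 646: T = 646 − 290 = 356 mm.
15 risers give 14 treads; going = 14 × 356 = 4984 mm.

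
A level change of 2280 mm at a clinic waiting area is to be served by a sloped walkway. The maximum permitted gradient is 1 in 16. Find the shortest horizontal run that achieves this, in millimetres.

36480 mm

At 1:16 the run is 16 × 2280 = 36480 mm.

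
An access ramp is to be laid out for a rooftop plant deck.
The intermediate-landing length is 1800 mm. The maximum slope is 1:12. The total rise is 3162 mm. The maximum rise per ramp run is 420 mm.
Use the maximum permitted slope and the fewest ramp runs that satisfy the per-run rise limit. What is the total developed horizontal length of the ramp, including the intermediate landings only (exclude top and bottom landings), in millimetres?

50544 mm

At most 420 each: 3162/420 = 7.53, giving 8 ramp runs. That means 7 intermediate landings.
Ramp run (horizontal) at 1:12: 3162 × 12 = 37944 mm.
Intermediate landings: 7 × 1800 = 12600 mm.
Developed length = 37944 + 12600 = 50544 mm.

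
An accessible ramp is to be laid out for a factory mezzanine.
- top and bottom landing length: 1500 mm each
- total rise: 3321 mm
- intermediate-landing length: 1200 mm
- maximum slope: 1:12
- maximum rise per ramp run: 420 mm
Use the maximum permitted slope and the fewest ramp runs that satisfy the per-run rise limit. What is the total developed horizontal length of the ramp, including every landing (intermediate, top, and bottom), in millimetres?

3321 / 420 = 7.907 → round up to 8 ramp runs. That means 7 intermediate landings.
Ramp run (horizontal) at 1:12: 3321 × 12 = 39852 mm.
Intermediate landings: 7 × 1200 = 8400 mm.
Top and bottom landings: 2 × 1500 = 3000 mm.
Total = 39852 + 8400 + 3000 = 51252 mm.

51252 mm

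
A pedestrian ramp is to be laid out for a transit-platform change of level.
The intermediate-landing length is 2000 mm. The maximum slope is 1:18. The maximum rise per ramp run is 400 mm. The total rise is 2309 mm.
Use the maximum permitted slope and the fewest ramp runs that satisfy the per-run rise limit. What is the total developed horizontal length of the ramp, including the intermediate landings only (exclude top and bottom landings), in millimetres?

51562 mm

⌈2309/400⌉ = 6 ramp runs. That means 5 intermediate landings.
Ramp run (horizontal) at 1:18: 2309 × 18 = 41562 mm.
Intermediate landings: 5 × 2000 = 10000 mm.
Total developed length = 41562 + 10000 = 51562 mm.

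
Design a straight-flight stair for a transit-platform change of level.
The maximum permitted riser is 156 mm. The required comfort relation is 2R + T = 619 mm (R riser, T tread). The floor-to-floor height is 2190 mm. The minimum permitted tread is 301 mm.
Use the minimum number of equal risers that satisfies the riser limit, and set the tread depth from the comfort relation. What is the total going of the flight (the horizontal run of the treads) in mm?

4578 mm

⌈2190/156⌉ = 15 risers.
Each riser is 2190/15 = 146 mm (≤ 156 mm).
T = 619 − 2·146 = 327 mm, which satisfies the 301 mm minimum.
15 risers give 14 treads; going = 14 × 327 = 4578 mm.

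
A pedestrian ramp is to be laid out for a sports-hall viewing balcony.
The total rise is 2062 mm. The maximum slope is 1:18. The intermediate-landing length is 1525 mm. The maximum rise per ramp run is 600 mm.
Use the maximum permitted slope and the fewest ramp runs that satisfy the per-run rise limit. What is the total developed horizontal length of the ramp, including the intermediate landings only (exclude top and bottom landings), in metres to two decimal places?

2062 / 600 = 3.44, so 4 ramp runs are needed. That means 3 intermediate landings.
Horizontal run for 2062 mm of rise at 1:18 is 2062 × 18 = 37116 mm.
3 intermediate landings contribute 3 × 1525 = 4575 mm.
Developed length = 37116 + 4575 = 41691 mm.
= 41.69 m.

41.69 m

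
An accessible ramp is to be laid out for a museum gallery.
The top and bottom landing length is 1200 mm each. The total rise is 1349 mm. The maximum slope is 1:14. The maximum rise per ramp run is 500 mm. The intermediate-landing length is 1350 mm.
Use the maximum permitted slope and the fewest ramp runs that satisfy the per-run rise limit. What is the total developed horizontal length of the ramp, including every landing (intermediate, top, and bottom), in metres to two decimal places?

⌈1349/500⌉ = 3 ramp runs. That means 2 intermediate landings.
Ramp run (horizontal) at 1:14: 1349 × 14 = 18886 mm.
Intermediate landings: 2 × 1350 = 2700 mm.
Top and bottom landings: 2 × 1200 = 2400 mm.
Total = 18886 + 2700 + 2400 = 23986 mm.
= 23.99 m.

23.99 m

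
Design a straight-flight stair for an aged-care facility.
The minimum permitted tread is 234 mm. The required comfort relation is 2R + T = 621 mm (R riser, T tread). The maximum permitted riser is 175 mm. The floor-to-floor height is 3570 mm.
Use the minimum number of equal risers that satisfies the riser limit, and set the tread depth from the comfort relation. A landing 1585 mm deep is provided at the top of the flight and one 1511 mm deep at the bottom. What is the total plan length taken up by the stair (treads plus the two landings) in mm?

8716 mm

3570 / 175 = 20.40, so 21 risers are needed.
Riser R = 3570 / 21 = 170 mm, within the 175 mm limit.
T = 621 − 2·170 = 281 mm, which satisfies the 234 mm minimum.
Going = (21 − 1) × 281 = 5620 mm.
Add landings: 5620 + 1585 + 1511 = 8716 mm.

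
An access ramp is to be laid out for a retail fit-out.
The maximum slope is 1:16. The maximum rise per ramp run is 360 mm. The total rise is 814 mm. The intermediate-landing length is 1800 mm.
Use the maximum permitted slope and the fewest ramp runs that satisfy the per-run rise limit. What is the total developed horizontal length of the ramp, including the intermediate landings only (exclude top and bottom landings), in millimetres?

⌈814/360⌉ = 3 ramp runs. That means 2 intermediate landings.
Horizontal run for 814 mm of rise at 1:16 is 814 × 16 = 13024 mm.
Intermediate landings: 2 × 1800 = 3600 mm.
Developed length = 13024 + 3600 = 16624 mm.

16624 mm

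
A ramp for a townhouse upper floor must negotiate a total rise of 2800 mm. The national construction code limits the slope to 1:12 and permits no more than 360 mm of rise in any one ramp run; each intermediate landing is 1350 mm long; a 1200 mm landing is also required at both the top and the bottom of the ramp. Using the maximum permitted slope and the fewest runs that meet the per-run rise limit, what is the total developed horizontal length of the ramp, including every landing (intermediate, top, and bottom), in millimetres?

45450 mm

2800 / 360 = 7.78, so 8 ramp runs are needed. That means 7 intermediate landings.
Ramp run (horizontal) at 1:12: 2800 × 12 = 33600 mm.
7 intermediate landings contribute 7 × 1350 = 9450 mm.
Top and bottom landings: 2 × 1200 = 2400 mm.
Total = 33600 + 9450 + 2400 = 45450 mm.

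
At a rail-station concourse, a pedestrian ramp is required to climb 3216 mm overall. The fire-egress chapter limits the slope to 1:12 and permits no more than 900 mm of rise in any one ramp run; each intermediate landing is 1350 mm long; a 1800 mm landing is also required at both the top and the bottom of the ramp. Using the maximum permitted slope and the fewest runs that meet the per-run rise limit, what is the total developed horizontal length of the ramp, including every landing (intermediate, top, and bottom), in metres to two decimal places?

⌈3216/900⌉ = 4 ramp runs. That means 3 intermediate landings.
Ramp run (horizontal) at 1:12: 3216 × 12 = 38592 mm.
Intermediate landings: 3 × 1350 = 4050 mm.
Top and bottom landings: 2 × 1800 = 3600 mm.
Total = 38592 + 4050 + 3600 = 46242 mm.
= 46.24 m.

46.24 m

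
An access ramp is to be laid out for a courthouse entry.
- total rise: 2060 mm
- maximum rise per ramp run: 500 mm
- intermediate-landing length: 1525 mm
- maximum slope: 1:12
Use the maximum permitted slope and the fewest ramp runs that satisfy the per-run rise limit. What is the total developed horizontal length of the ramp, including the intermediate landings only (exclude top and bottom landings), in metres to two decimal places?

⌈2060/500⌉ = 5 ramp runs. That means 4 intermediate landings.
Ramp run (horizontal) at 1:12: 2060 × 12 = 24720 mm.
4 intermediate landings contribute 4 × 1525 = 6100 mm.
Total developed length = 24720 + 6100 = 30820 mm.
= 30.82 m.

30.82 m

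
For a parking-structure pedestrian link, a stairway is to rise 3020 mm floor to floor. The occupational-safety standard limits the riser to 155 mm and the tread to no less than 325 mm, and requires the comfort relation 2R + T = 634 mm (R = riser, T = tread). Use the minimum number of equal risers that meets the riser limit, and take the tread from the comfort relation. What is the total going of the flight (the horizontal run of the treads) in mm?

At most 155 each: 3020/155 = 19.48, giving 20 risers.
R = 3020 ÷ 20 = 151 mm.
From 2R + T = 634: T = 634 − 302 = 332 mm.
Treads = 20 − 1 = 19; going = 19 × 332 = 6308 mm.

6308 mm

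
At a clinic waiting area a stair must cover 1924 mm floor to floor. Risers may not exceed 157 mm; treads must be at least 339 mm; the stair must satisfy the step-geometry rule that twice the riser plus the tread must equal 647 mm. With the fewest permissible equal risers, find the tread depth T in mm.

1924 / 157 = 12.255 → round up to 13 risers.
Each riser is 1924/13 = 148 mm (≤ 157 mm).
Tread T = 647 − 2 × 148 = 351 mm (≥ 339 mm).

351 mm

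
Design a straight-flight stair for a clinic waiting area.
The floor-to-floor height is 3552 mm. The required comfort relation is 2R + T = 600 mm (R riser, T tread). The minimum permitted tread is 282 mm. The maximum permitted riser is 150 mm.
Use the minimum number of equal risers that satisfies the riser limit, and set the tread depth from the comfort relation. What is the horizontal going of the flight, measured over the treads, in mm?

6992 mm

3552 / 150 = 23.680 → round up to 24 risers.
R = 3552 ÷ 24 = 148 mm.
From 2R + T = 600: T = 600 − 296 = 304 mm.
Going = (24 − 1) × 304 = 6992 mm.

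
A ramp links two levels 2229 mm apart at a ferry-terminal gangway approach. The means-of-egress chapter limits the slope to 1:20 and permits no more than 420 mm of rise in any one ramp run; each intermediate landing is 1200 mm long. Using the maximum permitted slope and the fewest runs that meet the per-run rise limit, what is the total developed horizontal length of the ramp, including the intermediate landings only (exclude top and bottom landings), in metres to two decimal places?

50.58 m

⌈2229/420⌉ = 6 ramp runs. That means 5 intermediate landings.
Ramp run (horizontal) at 1:20: 2229 × 20 = 44580 mm.
5 intermediate landings contribute 5 × 1200 = 6000 mm.
Total developed length = 44580 + 6000 = 50580 mm.
= 50.58 m.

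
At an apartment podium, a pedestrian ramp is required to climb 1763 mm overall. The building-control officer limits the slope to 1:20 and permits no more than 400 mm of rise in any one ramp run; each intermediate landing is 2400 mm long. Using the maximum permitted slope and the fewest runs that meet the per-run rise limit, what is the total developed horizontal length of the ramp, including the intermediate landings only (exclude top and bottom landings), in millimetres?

44860 mm

At most 400 each: 1763/400 = 4.41, giving 5 ramp runs. That means 4 intermediate landings.
Ramp run (horizontal) at 1:20: 1763 × 20 = 35260 mm.
Intermediate landings: 4 × 2400 = 9600 mm.
Total developed length = 35260 + 9600 = 44860 mm.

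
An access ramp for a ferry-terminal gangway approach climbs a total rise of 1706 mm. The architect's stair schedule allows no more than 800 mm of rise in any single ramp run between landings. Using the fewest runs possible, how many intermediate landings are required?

⌈1706/800⌉ = 3 ramp runs.
3 runs are separated by 2 intermediate landings.

2 intermediate landings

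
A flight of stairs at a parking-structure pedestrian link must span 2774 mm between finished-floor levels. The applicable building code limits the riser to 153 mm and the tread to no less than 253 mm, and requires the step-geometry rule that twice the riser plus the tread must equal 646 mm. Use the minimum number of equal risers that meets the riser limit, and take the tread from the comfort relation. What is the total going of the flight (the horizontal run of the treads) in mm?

6372 mm

At most 153 each: 2774/153 = 18.13, giving 19 risers.
Each riser is 2774/19 = 146 mm (≤ 153 mm).
From 2R + T = 646: T = 646 − 292 = 354 mm.
Going = (19 − 1) × 354 = 6372 mm.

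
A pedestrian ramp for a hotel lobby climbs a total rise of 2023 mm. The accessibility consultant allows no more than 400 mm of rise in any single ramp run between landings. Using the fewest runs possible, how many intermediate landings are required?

5 intermediate landings

At most 400 each: 2023/400 = 5.06, giving 6 ramp runs.
6 runs are separated by 5 intermediate landings.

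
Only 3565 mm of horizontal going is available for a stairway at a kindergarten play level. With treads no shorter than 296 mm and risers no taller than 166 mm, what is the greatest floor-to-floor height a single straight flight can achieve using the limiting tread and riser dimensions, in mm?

3565 / 296 = 12.04, so 12 treads fit.
Risers = treads + 1 = 13.
Maximum height = 13 × 166 = 2158 mm.

2158 mm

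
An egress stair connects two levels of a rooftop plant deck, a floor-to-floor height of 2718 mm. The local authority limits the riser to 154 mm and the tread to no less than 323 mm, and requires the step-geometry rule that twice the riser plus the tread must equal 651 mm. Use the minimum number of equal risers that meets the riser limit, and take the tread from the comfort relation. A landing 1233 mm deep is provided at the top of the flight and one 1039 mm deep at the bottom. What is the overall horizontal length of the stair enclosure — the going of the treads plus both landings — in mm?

At most 154 each: 2718/154 = 17.65, giving 18 risers.
Riser R = 2718 / 18 = 151 mm, within the 154 mm limit.
From 2R + T = 651: T = 651 − 302 = 349 mm.
Treads = 18 − 1 = 17; going = 17 × 349 = 5933 mm.
Enclosure = 5933 + 1233 + 1039 = 8205 mm.

8205 mm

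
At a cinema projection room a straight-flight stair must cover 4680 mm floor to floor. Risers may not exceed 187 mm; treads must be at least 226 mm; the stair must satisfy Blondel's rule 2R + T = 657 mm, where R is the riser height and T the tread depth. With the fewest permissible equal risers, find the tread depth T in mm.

4680 / 187 = 25.03, so 26 risers are needed.
R = 4680 ÷ 26 = 180 mm.
From 2R + T = 657: T = 657 − 360 = 297 mm.

297 mm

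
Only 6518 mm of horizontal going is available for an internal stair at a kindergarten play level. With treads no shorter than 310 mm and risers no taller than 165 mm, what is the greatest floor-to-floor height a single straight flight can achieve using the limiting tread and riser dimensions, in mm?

Treads that fit: ⌊6518 / 310⌋ = 21.
Risers = treads + 1 = 22.
Maximum height = 22 × 165 = 3630 mm.

3630 mm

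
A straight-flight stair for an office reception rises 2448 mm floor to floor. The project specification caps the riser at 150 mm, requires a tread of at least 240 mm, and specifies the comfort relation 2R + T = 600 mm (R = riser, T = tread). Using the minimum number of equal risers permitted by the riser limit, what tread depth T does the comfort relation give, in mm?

2448 / 150 = 16.32, so 17 risers are needed.
R = 2448 ÷ 17 = 144 mm.
From 2R + T = 600: T = 600 − 288 = 312 mm.

312 mm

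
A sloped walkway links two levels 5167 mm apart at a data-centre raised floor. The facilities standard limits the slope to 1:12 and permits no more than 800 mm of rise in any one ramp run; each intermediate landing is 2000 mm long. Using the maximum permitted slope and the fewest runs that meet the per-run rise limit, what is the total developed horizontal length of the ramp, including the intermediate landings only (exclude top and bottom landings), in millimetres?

5167 / 800 = 6.459 → round up to 7 ramp runs. That means 6 intermediate landings.
Horizontal run for 5167 mm of rise at 1:12 is 5167 × 12 = 62004 mm.
6 intermediate landings contribute 6 × 2000 = 12000 mm.
Total developed length = 62004 + 12000 = 74004 mm.

74004 mm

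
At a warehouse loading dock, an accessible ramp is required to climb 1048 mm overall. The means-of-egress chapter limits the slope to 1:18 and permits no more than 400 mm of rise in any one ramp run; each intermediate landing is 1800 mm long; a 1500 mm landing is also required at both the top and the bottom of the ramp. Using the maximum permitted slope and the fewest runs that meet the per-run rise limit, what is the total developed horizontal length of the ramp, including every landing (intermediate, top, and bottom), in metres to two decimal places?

25.46 m

At most 400 each: 1048/400 = 2.62, giving 3 ramp runs. That means 2 intermediate landings.
Horizontal run for 1048 mm of rise at 1:18 is 1048 × 18 = 18864 mm.
2 intermediate landings contribute 2 × 1800 = 3600 mm.
Top and bottom landings: 2 × 1500 = 3000 mm.
Total = 18864 + 3600 + 3000 = 25464 mm.
= 25.46 m.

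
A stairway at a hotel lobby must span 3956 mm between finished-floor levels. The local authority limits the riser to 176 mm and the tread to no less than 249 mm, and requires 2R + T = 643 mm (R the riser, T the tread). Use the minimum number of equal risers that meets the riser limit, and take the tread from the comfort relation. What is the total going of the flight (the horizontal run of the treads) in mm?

3956 / 176 = 22.48, so 23 risers are needed.
R = 3956 ÷ 23 = 172 mm.
T = 643 − 2·172 = 299 mm, which satisfies the 249 mm minimum.
Going = (23 − 1) × 299 = 6578 mm.

6578 mm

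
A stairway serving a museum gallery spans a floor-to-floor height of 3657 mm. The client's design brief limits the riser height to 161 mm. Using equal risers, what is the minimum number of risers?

23 risers

⌈3657/161⌉ = 23 risers.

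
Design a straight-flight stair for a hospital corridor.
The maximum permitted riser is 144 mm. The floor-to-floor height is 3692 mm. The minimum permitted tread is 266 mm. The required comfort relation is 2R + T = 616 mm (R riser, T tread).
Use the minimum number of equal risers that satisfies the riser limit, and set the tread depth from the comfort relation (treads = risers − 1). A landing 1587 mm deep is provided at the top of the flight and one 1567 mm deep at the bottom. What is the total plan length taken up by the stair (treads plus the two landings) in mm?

11454 mm

3692 / 144 = 25.639 → round up to 26 risers.
R = 3692 ÷ 26 = 142 mm.
T = 616 − 2·142 = 332 mm, which satisfies the 266 mm minimum.
Going = (26 − 1) × 332 = 8300 mm.
Add landings: 8300 + 1587 + 1567 = 11454 mm.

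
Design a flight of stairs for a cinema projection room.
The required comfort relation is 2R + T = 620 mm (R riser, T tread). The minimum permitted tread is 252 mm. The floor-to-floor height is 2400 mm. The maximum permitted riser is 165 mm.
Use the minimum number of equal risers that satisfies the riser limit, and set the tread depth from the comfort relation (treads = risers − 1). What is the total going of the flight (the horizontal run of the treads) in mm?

2400 / 165 = 14.545 → round up to 15 risers.
R = 2400 ÷ 15 = 160 mm.
Tread T = 620 − 2 × 160 = 300 mm (≥ 252 mm).
Treads = 15 − 1 = 14; going = 14 × 300 = 4200 mm.

4200 mm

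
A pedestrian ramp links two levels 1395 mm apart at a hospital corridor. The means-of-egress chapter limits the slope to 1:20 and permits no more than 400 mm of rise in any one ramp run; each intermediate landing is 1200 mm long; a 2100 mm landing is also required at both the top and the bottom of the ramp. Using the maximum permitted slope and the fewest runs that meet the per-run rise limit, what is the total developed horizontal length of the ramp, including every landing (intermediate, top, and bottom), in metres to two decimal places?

35.70 m

⌈1395/400⌉ = 4 ramp runs. That means 3 intermediate landings.
Ramp run (horizontal) at 1:20: 1395 × 20 = 27900 mm.
3 intermediate landings contribute 3 × 1200 = 3600 mm.
Top and bottom landings: 2 × 2100 = 4200 mm.
Total = 27900 + 3600 + 4200 = 35700 mm.
= 35.70 m.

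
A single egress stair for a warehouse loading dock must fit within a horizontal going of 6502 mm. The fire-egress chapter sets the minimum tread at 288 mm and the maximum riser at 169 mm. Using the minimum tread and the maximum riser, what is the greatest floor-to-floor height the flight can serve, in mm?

3887 mm

Treads that fit: ⌊6502 / 288⌋ = 22.
Risers = treads + 1 = 23.
Maximum height = 23 × 169 = 3887 mm.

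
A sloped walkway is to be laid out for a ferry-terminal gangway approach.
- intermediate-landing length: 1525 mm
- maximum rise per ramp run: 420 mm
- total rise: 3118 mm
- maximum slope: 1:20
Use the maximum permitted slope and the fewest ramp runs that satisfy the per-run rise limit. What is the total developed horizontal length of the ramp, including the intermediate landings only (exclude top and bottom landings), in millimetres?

At most 420 each: 3118/420 = 7.42, giving 8 ramp runs. That means 7 intermediate landings.
Ramp run (horizontal) at 1:20: 3118 × 20 = 62360 mm.
7 intermediate landings contribute 7 × 1525 = 10675 mm.
Developed length = 62360 + 10675 = 73035 mm.

73035 mm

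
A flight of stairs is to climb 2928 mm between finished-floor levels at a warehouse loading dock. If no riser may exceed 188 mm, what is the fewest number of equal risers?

16 risers

⌈2928/188⌉ = 16 risers.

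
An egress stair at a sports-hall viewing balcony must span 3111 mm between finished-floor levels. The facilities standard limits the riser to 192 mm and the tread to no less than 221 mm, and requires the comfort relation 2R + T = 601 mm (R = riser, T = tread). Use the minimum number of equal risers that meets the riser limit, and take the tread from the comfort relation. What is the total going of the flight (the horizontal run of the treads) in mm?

3111 / 192 = 16.20, so 17 risers are needed.
Riser R = 3111 / 17 = 183 mm, within the 192 mm limit.
From 2R + T = 601: T = 601 − 366 = 235 mm.
Going = (17 − 1) × 235 = 3760 mm.

3760 mm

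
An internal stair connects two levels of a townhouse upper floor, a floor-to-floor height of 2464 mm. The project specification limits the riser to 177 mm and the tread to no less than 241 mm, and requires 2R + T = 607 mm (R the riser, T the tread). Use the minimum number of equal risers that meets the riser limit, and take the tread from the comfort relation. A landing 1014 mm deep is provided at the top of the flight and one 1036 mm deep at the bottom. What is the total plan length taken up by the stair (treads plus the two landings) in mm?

At most 177 each: 2464/177 = 13.92, giving 14 risers.
Each riser is 2464/14 = 176 mm (≤ 177 mm).
T = 607 − 2·176 = 255 mm, which satisfies the 241 mm minimum.
14 risers give 13 treads; going = 13 × 255 = 3315 mm.
Enclosure = 3315 + 1014 + 1036 = 5365 mm.

5365 mm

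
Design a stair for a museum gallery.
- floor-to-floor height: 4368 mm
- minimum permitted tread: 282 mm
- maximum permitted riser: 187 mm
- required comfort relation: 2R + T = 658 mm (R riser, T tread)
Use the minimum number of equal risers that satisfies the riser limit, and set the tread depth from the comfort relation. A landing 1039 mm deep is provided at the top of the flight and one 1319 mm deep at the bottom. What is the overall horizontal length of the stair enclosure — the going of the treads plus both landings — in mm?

4368 / 187 = 23.358 → round up to 24 risers.
R = 4368 ÷ 24 = 182 mm.
Tread T = 658 − 2 × 182 = 294 mm (≥ 282 mm).
24 risers give 23 treads; going = 23 × 294 = 6762 mm.
Add landings: 6762 + 1039 + 1319 = 9120 mm.

9120 mm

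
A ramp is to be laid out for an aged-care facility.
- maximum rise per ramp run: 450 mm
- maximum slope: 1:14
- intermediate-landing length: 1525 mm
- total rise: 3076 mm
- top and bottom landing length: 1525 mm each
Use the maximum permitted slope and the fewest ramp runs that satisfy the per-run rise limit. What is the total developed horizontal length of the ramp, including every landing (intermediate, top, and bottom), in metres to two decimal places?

55.26 m

3076 / 450 = 6.84, so 7 ramp runs are needed. That means 6 intermediate landings.
Ramp run (horizontal) at 1:14: 3076 × 14 = 43064 mm.
6 intermediate landings contribute 6 × 1525 = 9150 mm.
Top and bottom landings: 2 × 1525 = 3050 mm.
Total = 43064 + 9150 + 3050 = 55264 mm.
= 55.26 m.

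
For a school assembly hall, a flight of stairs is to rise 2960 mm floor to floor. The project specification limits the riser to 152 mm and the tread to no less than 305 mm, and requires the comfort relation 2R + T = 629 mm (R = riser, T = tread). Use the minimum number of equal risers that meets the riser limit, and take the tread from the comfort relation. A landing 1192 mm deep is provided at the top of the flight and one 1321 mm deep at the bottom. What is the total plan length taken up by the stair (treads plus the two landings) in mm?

2960 / 152 = 19.47, so 20 risers are needed.
R = 2960 ÷ 20 = 148 mm.
Tread T = 629 − 2 × 148 = 333 mm (≥ 305 mm).
Treads = 20 − 1 = 19; going = 19 × 333 = 6327 mm.
Add landings: 6327 + 1192 + 1321 = 8840 mm.

8840 mm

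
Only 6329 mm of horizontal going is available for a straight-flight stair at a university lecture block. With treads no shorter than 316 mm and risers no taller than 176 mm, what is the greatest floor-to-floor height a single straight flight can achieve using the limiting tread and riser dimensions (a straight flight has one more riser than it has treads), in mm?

Treads that fit: ⌊6329 / 316⌋ = 20.
Risers = treads + 1 = 21.
Maximum height = 21 × 176 = 3696 mm.

3696 mm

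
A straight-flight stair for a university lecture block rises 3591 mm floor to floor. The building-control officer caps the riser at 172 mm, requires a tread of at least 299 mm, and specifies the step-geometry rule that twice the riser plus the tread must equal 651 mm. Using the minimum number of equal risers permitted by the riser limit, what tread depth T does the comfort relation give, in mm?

3591 / 172 = 20.878 → round up to 21 risers.
R = 3591 ÷ 21 = 171 mm.
Tread T = 651 − 2 × 171 = 309 mm (≥ 299 mm).

309 mm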